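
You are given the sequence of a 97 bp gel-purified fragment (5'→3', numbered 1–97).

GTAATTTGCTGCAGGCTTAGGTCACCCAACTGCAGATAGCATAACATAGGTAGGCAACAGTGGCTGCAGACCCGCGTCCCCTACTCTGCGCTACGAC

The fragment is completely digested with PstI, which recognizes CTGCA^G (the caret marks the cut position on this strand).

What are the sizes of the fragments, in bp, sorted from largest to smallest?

PstI sites (CTGCAG) start at positions 9, 30, 64.
PstI cuts after base 5 of each site (before the last base), so after positions 13, 34, 68.
Linear molecule, 3 cuts → 4 fragments:
  1–13 → 13 bp
  14–34 → 21 bp
  35–68 → 34 bp
  69–97 → 29 bp
Sorted largest to smallest: 34, 29, 21, 13 bp.

34, 29, 21, 13 bp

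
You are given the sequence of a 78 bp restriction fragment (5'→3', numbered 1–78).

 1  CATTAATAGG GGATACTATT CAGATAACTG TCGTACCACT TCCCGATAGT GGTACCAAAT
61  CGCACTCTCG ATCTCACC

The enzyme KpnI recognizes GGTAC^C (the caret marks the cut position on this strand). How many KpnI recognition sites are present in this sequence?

1

GGTACC occurs starting at position 51.
KpnI cuts at 1 site.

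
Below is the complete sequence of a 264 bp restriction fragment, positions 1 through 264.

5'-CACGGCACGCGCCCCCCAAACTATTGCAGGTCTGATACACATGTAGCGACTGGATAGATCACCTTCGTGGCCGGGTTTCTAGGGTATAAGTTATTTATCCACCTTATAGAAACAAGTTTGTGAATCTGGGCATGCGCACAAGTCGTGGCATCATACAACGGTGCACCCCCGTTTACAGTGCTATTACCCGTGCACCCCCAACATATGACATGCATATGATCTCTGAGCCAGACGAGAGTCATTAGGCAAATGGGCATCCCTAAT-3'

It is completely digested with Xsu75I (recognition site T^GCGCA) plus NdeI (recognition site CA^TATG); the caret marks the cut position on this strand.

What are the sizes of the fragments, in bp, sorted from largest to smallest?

The Xsu75I site (TGCGCA) starts at position 133.
Xsu75I cuts after the first base of each site, so after position 133.
NdeI sites (CATATG) start at positions 202, 213.
NdeI cuts after base 2 of each site, so after positions 203, 214.
Combined cut positions: 133, 203, 214.
Linear molecule, 3 cuts → 4 fragments:
  1–133 → 133 bp
  134–203 → 70 bp
  204–214 → 11 bp
  215–264 → 50 bp
Sorted largest to smallest: 133, 70, 50, 11 bp.

133, 70, 50, 11 bp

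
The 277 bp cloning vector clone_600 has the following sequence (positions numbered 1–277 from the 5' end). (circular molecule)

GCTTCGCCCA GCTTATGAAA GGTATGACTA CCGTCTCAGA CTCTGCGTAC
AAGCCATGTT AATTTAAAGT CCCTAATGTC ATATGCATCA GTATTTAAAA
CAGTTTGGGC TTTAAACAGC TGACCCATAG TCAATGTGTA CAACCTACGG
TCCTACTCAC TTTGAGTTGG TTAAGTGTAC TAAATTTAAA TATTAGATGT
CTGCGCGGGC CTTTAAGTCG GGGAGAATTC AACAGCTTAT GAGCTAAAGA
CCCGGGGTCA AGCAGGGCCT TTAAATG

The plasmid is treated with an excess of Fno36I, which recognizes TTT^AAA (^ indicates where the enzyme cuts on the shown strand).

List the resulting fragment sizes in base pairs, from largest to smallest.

Fno36I sites (TTTAAA) start at positions 63, 94, 111, 185, 270.
Fno36I cuts after base 3 of each site, so after positions 65, 96, 113, 187, 272.
Circular molecule, 5 cuts → 5 fragments:
  66–96 → 31 bp
  97–113 → 17 bp
  114–187 → 74 bp
  188–272 → 85 bp
  273–277 then 1–65 → 5 + 65 = 70 bp
Sorted largest to smallest: 85, 74, 70, 31, 17 bp.

85, 74, 70, 31, 17 bp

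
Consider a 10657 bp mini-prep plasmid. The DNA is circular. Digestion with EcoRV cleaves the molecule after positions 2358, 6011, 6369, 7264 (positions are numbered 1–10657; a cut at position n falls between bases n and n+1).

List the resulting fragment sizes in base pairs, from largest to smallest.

Circular molecule, 4 cuts → 4 fragments:
  6011 − 2358 = 3653 bp
  6369 − 6011 = 358 bp
  7264 − 6369 = 895 bp
  wrap: 10657 − 7264 + 2358 = 5751 bp
Sorted largest to smallest: 5751, 3653, 895, 358 bp.

5751, 3653, 895, 358 bp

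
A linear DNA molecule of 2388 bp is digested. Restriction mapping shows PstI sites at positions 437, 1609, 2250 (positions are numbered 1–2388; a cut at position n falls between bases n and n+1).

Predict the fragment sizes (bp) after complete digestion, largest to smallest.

1172, 641, 437, 138 bp

Linear molecule, 3 cuts → 4 fragments:
  437 − 0 = 437 bp
  1609 − 437 = 1172 bp
  2250 − 1609 = 641 bp
  2388 − 2250 = 138 bp
Sorted largest to smallest: 1172, 641, 437, 138 bp.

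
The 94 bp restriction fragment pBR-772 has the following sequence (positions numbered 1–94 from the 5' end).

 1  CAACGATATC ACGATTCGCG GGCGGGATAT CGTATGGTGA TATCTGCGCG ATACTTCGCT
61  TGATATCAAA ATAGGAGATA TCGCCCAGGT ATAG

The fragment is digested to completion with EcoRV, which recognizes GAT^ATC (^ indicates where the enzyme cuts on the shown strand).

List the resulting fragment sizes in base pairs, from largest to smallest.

EcoRV sites (GATATC) start at positions 5, 26, 39, 62, 77.
EcoRV cuts after base 3 of each site, so after positions 7, 28, 41, 64, 79.
Linear molecule, 5 cuts → 6 fragments:
  1–7 → 7 bp
  8–28 → 21 bp
  29–41 → 13 bp
  42–64 → 23 bp
  65–79 → 15 bp
  80–94 → 15 bp
Sorted largest to smallest: 23, 21, 15, 15, 13, 7 bp.

23, 21, 15, 15, 13, 7 bp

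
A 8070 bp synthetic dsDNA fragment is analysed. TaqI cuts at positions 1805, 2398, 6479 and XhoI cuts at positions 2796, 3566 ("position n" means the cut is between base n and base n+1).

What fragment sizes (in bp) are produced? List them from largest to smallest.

2913, 1805, 1591, 770, 593, 398 bp

Combined cut positions (sorted): 1805, 2398, 2796, 3566, 6479.
Linear molecule, 5 cuts → 6 fragments:
  1805 − 0 = 1805 bp
  2398 − 1805 = 593 bp
  2796 − 2398 = 398 bp
  3566 − 2796 = 770 bp
  6479 − 3566 = 2913 bp
  8070 − 6479 = 1591 bp
Sorted largest to smallest: 2913, 1805, 1591, 770, 593, 398 bp.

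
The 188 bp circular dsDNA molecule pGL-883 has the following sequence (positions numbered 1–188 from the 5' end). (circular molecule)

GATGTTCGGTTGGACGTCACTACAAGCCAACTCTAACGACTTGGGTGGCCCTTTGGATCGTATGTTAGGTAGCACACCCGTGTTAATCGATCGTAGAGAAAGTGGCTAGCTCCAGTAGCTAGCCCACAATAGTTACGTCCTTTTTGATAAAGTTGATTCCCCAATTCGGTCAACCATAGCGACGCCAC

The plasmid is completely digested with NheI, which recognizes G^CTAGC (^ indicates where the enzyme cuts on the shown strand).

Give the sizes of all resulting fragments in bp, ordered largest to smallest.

175, 13 bp

NheI sites (GCTAGC) start at positions 105, 118.
NheI cuts after the first base of each site, so after positions 105, 118.
Circular molecule, 2 cuts → 2 fragments:
  106–118 → 13 bp
  119–188 then 1–105 → 70 + 105 = 175 bp
Sorted largest to smallest: 175, 13 bp.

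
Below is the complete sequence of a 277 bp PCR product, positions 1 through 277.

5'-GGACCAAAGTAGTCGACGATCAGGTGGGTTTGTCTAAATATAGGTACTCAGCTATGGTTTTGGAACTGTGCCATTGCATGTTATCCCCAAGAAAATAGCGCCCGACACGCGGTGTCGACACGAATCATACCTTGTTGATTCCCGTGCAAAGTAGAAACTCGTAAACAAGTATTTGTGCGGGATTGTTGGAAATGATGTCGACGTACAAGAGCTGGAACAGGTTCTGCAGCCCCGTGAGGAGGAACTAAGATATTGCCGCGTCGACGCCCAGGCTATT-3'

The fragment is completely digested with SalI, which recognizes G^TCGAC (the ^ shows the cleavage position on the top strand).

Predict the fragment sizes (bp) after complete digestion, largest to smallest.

102, 83, 63, 17, 12 bp

SalI sites (GTCGAC) start at positions 12, 114, 197, 260.
SalI cuts after the first base of each site, so after positions 12, 114, 197, 260.
Linear molecule, 4 cuts → 5 fragments:
  1–12 → 12 bp
  13–114 → 102 bp
  115–197 → 83 bp
  198–260 → 63 bp
  261–277 → 17 bp
Sorted largest to smallest: 102, 83, 63, 17, 12 bp.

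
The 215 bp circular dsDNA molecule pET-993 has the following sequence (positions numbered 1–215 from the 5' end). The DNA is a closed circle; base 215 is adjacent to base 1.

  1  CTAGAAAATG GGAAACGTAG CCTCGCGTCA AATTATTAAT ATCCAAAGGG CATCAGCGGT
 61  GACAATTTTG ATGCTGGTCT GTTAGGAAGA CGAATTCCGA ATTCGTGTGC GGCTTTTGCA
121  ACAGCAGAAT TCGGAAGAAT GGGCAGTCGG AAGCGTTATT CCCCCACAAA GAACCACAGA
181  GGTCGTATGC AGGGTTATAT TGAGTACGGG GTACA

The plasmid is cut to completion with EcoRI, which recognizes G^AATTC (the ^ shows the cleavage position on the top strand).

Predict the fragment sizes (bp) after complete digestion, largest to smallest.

EcoRI sites (GAATTC) start at positions 92, 99, 127.
EcoRI cuts after the first base of each site, so after positions 92, 99, 127.
Circular molecule, 3 cuts → 3 fragments:
  93–99 → 7 bp
  100–127 → 28 bp
  128–215 then 1–92 → 88 + 92 = 180 bp
Sorted largest to smallest: 180, 28, 7 bp.

180, 28, 7 bp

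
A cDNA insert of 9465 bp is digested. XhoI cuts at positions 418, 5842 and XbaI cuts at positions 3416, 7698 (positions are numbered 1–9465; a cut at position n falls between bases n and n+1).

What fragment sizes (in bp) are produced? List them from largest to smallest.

Combined cut positions (sorted): 418, 3416, 5842, 7698.
Linear molecule, 4 cuts → 5 fragments:
  418 − 0 = 418 bp
  3416 − 418 = 2998 bp
  5842 − 3416 = 2426 bp
  7698 − 5842 = 1856 bp
  9465 − 7698 = 1767 bp
Sorted largest to smallest: 2998, 2426, 1856, 1767, 418 bp.

2998, 2426, 1856, 1767, 418 bp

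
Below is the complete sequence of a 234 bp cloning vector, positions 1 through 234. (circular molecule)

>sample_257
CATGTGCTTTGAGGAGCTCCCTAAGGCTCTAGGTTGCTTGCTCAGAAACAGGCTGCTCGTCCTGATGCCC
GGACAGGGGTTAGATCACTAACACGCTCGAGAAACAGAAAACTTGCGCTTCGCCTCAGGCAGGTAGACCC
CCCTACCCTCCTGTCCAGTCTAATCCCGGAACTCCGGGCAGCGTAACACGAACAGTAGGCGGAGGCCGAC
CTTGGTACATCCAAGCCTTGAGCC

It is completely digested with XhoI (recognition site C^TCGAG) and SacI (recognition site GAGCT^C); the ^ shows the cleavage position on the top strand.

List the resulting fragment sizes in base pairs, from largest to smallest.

The XhoI site (CTCGAG) starts at position 96.
XhoI cuts after the first base of each site, so after position 96.
The SacI site (GAGCTC) starts at position 14.
SacI cuts after base 5 of each site (before the last base), so after position 18.
Combined cut positions: 18, 96.
Circular molecule, 2 cuts → 2 fragments:
  19–96 → 78 bp
  97–234 then 1–18 → 138 + 18 = 156 bp
Sorted largest to smallest: 156, 78 bp.

156, 78 bp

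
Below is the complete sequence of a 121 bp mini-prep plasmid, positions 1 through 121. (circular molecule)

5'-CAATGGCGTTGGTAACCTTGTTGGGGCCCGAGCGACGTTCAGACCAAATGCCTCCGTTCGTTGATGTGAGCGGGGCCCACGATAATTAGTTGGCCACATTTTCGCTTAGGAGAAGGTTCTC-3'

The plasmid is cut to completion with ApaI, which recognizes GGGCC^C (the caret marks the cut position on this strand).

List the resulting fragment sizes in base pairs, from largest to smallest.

72, 49 bp

ApaI sites (GGGCCC) start at positions 24, 73.
ApaI cuts after base 5 of each site (before the last base), so after positions 28, 77.
Circular molecule, 2 cuts → 2 fragments:
  29–77 → 49 bp
  78–121 then 1–28 → 44 + 28 = 72 bp
Sorted largest to smallest: 72, 49 bp.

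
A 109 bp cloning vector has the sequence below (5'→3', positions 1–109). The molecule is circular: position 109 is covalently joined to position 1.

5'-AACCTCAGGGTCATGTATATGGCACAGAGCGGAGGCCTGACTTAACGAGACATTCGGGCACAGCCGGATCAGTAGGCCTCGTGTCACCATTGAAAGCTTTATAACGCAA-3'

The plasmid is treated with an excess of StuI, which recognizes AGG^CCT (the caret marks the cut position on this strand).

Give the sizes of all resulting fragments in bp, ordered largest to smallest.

68, 41 bp

StuI sites (AGGCCT) start at positions 33, 74.
StuI cuts after base 3 of each site, so after positions 35, 76.
Circular molecule, 2 cuts → 2 fragments:
  36–76 → 41 bp
  77–109 then 1–35 → 33 + 35 = 68 bp
Sorted largest to smallest: 68, 41 bp.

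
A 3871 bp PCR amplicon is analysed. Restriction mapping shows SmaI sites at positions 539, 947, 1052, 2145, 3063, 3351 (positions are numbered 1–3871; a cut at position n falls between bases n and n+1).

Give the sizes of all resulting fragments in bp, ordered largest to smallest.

1093, 918, 539, 520, 408, 288, 105 bp

Linear molecule, 6 cuts → 7 fragments:
  539 − 0 = 539 bp
  947 − 539 = 408 bp
  1052 − 947 = 105 bp
  2145 − 1052 = 1093 bp
  3063 − 2145 = 918 bp
  3351 − 3063 = 288 bp
  3871 − 3351 = 520 bp
Sorted largest to smallest: 1093, 918, 539, 520, 408, 288, 105 bp.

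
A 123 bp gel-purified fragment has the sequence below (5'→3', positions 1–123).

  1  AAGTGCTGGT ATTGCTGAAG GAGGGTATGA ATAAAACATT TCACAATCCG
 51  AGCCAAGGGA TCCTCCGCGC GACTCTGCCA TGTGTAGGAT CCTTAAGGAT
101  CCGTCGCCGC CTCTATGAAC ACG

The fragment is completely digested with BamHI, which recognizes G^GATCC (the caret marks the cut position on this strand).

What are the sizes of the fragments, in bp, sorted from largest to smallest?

BamHI sites (GGATCC) start at positions 58, 87, 97.
BamHI cuts after the first base of each site, so after positions 58, 87, 97.
Linear molecule, 3 cuts → 4 fragments:
  1–58 → 58 bp
  59–87 → 29 bp
  88–97 → 10 bp
  98–123 → 26 bp
Sorted largest to smallest: 58, 29, 26, 10 bp.

58, 29, 26, 10 bp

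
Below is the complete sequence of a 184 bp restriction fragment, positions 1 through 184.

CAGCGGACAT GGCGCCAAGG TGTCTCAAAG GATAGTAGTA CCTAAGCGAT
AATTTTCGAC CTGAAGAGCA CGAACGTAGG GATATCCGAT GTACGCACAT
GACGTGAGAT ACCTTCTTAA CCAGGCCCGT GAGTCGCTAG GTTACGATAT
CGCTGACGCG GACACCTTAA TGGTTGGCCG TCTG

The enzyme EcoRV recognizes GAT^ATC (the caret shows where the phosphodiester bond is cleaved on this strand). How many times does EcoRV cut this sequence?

2

GATATC occurs starting at positions 81, 146.
EcoRV cuts at 2 sites.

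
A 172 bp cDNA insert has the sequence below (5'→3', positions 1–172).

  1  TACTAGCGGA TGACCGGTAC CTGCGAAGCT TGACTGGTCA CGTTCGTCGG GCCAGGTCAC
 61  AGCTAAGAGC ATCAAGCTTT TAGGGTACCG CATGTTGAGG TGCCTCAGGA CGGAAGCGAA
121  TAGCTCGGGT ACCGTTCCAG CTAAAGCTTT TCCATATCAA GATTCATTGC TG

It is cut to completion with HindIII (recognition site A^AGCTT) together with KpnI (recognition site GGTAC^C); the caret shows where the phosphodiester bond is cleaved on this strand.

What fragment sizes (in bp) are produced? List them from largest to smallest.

48, 44, 28, 20, 14, 12, 6 bp

HindIII sites (AAGCTT) start at positions 26, 74, 144.
HindIII cuts after the first base of each site, so after positions 26, 74, 144.
KpnI sites (GGTACC) start at positions 16, 84, 128.
KpnI cuts after base 5 of each site (before the last base), so after positions 20, 88, 132.
Combined cut positions: 20, 26, 74, 88, 132, 144.
Linear molecule, 6 cuts → 7 fragments:
  1–20 → 20 bp
  21–26 → 6 bp
  27–74 → 48 bp
  75–88 → 14 bp
  89–132 → 44 bp
  133–144 → 12 bp
  145–172 → 28 bp
Sorted largest to smallest: 48, 44, 28, 20, 14, 12, 6 bp.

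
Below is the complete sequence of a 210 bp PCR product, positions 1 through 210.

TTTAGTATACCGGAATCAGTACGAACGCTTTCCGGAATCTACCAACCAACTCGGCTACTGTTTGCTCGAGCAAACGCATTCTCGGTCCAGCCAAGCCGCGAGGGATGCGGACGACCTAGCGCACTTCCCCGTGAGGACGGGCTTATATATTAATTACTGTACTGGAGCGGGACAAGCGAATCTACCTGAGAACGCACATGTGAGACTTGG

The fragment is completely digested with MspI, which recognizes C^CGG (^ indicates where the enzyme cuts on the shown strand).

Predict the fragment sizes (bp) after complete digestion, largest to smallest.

178, 22, 10 bp

MspI sites (CCGG) start at positions 10, 32.
MspI cuts after the first base of each site, so after positions 10, 32.
Linear molecule, 2 cuts → 3 fragments:
  1–10 → 10 bp
  11–32 → 22 bp
  33–210 → 178 bp
Sorted largest to smallest: 178, 22, 10 bp.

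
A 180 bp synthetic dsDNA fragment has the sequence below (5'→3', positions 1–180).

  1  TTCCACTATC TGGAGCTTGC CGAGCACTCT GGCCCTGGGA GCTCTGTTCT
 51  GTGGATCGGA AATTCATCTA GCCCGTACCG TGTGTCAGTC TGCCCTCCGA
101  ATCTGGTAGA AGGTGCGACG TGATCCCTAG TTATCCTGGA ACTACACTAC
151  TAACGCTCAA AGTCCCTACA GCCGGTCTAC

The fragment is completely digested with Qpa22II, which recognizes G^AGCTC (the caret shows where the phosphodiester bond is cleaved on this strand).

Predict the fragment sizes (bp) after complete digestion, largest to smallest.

The Qpa22II site (GAGCTC) starts at position 39.
Qpa22II cuts after the first base of each site, so after position 39.
Linear molecule, 1 cut → 2 fragments:
  1–39 → 39 bp
  40–180 → 141 bp
Sorted largest to smallest: 141, 39 bp.

141, 39 bp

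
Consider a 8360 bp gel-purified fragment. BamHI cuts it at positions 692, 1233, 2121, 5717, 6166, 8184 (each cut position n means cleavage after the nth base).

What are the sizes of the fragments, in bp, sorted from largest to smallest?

Linear molecule, 6 cuts → 7 fragments:
  692 − 0 = 692 bp
  1233 − 692 = 541 bp
  2121 − 1233 = 888 bp
  5717 − 2121 = 3596 bp
  6166 − 5717 = 449 bp
  8184 − 6166 = 2018 bp
  8360 − 8184 = 176 bp
Sorted largest to smallest: 3596, 2018, 888, 692, 541, 449, 176 bp.

3596, 2018, 888, 692, 541, 449, 176 bp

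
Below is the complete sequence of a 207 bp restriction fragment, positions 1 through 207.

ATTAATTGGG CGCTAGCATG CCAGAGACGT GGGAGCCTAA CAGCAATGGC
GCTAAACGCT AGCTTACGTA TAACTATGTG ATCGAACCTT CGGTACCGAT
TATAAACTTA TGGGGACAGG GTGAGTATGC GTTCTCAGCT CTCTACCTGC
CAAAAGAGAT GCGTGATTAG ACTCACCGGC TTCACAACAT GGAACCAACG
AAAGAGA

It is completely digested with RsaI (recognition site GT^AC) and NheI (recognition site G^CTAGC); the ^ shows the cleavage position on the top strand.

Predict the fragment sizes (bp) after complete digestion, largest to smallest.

113, 46, 36, 12 bp

The RsaI site (GTAC) starts at position 93.
RsaI cuts after base 2 of each site, so after position 94.
NheI sites (GCTAGC) start at positions 12, 58.
NheI cuts after the first base of each site, so after positions 12, 58.
Combined cut positions: 12, 58, 94.
Linear molecule, 3 cuts → 4 fragments:
  1–12 → 12 bp
  13–58 → 46 bp
  59–94 → 36 bp
  95–207 → 113 bp
Sorted largest to smallest: 113, 46, 36, 12 bp.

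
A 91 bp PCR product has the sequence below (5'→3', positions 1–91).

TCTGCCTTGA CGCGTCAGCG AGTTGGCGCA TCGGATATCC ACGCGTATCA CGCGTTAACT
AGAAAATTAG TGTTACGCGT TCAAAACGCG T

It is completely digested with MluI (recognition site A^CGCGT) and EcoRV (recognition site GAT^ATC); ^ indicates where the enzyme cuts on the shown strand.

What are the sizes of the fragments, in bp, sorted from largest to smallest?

26, 25, 11, 10, 9, 5, 5 bp

MluI sites (ACGCGT) start at positions 10, 41, 50, 75, 86.
MluI cuts after the first base of each site, so after positions 10, 41, 50, 75, 86.
The EcoRV site (GATATC) starts at position 34.
EcoRV cuts after base 3 of each site, so after position 36.
Combined cut positions: 10, 36, 41, 50, 75, 86.
Linear molecule, 6 cuts → 7 fragments:
  1–10 → 10 bp
  11–36 → 26 bp
  37–41 → 5 bp
  42–50 → 9 bp
  51–75 → 25 bp
  76–86 → 11 bp
  87–91 → 5 bp
Sorted largest to smallest: 26, 25, 11, 10, 9, 5, 5 bp.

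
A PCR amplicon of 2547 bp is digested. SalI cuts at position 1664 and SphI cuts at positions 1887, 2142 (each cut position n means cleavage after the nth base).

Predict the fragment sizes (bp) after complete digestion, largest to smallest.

1664, 405, 255, 223 bp

Combined cut positions (sorted): 1664, 1887, 2142.
Linear molecule, 3 cuts → 4 fragments:
  1664 − 0 = 1664 bp
  1887 − 1664 = 223 bp
  2142 − 1887 = 255 bp
  2547 − 2142 = 405 bp
Sorted largest to smallest: 1664, 405, 255, 223 bp.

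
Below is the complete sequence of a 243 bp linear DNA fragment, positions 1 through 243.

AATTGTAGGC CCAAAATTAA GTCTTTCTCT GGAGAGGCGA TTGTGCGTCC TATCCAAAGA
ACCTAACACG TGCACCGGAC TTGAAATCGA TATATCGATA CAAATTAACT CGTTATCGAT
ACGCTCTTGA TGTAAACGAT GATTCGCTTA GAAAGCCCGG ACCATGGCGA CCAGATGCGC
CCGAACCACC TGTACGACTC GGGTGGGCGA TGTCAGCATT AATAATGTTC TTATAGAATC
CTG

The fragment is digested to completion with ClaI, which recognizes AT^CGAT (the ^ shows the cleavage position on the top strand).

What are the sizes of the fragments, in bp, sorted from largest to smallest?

ClaI sites (ATCGAT) start at positions 86, 94, 115.
ClaI cuts after base 2 of each site, so after positions 87, 95, 116.
Linear molecule, 3 cuts → 4 fragments:
  1–87 → 87 bp
  88–95 → 8 bp
  96–116 → 21 bp
  117–243 → 127 bp
Sorted largest to smallest: 127, 87, 21, 8 bp.

127, 87, 21, 8 bp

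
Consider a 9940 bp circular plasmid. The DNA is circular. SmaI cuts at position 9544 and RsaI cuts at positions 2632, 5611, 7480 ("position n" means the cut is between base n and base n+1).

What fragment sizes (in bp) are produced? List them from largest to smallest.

3028, 2979, 2064, 1869 bp

Combined cut positions (sorted): 2632, 5611, 7480, 9544.
Circular molecule, 4 cuts → 4 fragments:
  5611 − 2632 = 2979 bp
  7480 − 5611 = 1869 bp
  9544 − 7480 = 2064 bp
  wrap: 9940 − 9544 + 2632 = 3028 bp
Sorted largest to smallest: 3028, 2979, 2064, 1869 bp.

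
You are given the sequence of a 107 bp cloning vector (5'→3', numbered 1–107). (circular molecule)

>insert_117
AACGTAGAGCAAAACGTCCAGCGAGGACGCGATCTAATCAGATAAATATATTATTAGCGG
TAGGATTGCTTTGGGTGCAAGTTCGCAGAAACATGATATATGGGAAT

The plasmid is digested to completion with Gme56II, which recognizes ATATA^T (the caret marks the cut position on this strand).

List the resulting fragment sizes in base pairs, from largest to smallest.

Gme56II sites (ATATAT) start at positions 46, 96.
Gme56II cuts after base 5 of each site (before the last base), so after positions 50, 100.
Circular molecule, 2 cuts → 2 fragments:
  51–100 → 50 bp
  101–107 then 1–50 → 7 + 50 = 57 bp
Sorted largest to smallest: 57, 50 bp.

57, 50 bp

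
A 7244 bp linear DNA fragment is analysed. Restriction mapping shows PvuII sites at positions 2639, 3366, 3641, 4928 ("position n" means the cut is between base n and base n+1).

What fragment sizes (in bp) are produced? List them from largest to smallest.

Linear molecule, 4 cuts → 5 fragments:
  2639 − 0 = 2639 bp
  3366 − 2639 = 727 bp
  3641 − 3366 = 275 bp
  4928 − 3641 = 1287 bp
  7244 − 4928 = 2316 bp
Sorted largest to smallest: 2639, 2316, 1287, 727, 275 bp.

2639, 2316, 1287, 727, 275 bp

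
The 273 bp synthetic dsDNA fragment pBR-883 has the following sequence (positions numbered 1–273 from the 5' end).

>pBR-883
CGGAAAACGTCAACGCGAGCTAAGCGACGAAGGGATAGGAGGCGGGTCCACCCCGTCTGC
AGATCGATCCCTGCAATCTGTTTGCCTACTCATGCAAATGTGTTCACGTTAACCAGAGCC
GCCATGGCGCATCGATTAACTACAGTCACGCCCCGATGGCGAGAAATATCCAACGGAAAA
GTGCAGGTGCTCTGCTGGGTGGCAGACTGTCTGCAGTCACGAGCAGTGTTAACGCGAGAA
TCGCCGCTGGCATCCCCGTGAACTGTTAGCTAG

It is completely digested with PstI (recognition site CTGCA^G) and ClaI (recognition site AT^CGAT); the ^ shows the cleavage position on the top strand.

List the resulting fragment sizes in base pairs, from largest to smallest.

83, 68, 61, 58, 3 bp

PstI sites (CTGCAG) start at positions 57, 211.
PstI cuts after base 5 of each site (before the last base), so after positions 61, 215.
ClaI sites (ATCGAT) start at positions 63, 131.
ClaI cuts after base 2 of each site, so after positions 64, 132.
Combined cut positions: 61, 64, 132, 215.
Linear molecule, 4 cuts → 5 fragments:
  1–61 → 61 bp
  62–64 → 3 bp
  65–132 → 68 bp
  133–215 → 83 bp
  216–273 → 58 bp
Sorted largest to smallest: 83, 68, 61, 58, 3 bp.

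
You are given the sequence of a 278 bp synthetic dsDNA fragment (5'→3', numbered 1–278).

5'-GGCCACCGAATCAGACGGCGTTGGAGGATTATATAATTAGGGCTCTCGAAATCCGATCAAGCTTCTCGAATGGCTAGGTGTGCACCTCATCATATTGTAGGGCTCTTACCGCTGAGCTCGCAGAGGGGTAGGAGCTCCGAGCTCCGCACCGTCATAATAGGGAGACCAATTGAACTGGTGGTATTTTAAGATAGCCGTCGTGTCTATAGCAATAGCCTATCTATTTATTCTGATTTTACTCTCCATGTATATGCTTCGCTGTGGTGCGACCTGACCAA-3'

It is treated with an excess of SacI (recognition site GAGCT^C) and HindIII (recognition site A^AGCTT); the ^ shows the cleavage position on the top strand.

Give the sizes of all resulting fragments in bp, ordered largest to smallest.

SacI sites (GAGCTC) start at positions 114, 132, 139.
SacI cuts after base 5 of each site (before the last base), so after positions 118, 136, 143.
The HindIII site (AAGCTT) starts at position 59.
HindIII cuts after the first base of each site, so after position 59.
Combined cut positions: 59, 118, 136, 143.
Linear molecule, 4 cuts → 5 fragments:
  1–59 → 59 bp
  60–118 → 59 bp
  119–136 → 18 bp
  137–143 → 7 bp
  144–278 → 135 bp
Sorted largest to smallest: 135, 59, 59, 18, 7 bp.

135, 59, 59, 18, 7 bp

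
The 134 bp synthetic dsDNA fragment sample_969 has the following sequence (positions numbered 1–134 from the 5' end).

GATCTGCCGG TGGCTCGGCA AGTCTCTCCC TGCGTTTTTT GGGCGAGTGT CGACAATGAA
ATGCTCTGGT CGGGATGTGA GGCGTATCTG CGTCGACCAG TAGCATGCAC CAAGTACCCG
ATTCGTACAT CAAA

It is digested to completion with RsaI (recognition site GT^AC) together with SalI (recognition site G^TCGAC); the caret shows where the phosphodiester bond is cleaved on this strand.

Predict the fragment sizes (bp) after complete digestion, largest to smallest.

49, 43, 23, 11, 8 bp

RsaI sites (GTAC) start at positions 114, 125.
RsaI cuts after base 2 of each site, so after positions 115, 126.
SalI sites (GTCGAC) start at positions 49, 92.
SalI cuts after the first base of each site, so after positions 49, 92.
Combined cut positions: 49, 92, 115, 126.
Linear molecule, 4 cuts → 5 fragments:
  1–49 → 49 bp
  50–92 → 43 bp
  93–115 → 23 bp
  116–126 → 11 bp
  127–134 → 8 bp
Sorted largest to smallest: 49, 43, 23, 11, 8 bp.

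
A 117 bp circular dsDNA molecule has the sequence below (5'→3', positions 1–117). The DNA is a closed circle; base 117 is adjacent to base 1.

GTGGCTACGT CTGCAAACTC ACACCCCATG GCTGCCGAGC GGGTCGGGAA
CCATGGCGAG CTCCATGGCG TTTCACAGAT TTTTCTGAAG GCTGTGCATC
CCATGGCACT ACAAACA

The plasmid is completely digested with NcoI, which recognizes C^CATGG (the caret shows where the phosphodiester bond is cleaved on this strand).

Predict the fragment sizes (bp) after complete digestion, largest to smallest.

NcoI sites (CCATGG) start at positions 26, 51, 63, 101.
NcoI cuts after the first base of each site, so after positions 26, 51, 63, 101.
Circular molecule, 4 cuts → 4 fragments:
  27–51 → 25 bp
  52–63 → 12 bp
  64–101 → 38 bp
  102–117 then 1–26 → 16 + 26 = 42 bp
Sorted largest to smallest: 42, 38, 25, 12 bp.

42, 38, 25, 12 bp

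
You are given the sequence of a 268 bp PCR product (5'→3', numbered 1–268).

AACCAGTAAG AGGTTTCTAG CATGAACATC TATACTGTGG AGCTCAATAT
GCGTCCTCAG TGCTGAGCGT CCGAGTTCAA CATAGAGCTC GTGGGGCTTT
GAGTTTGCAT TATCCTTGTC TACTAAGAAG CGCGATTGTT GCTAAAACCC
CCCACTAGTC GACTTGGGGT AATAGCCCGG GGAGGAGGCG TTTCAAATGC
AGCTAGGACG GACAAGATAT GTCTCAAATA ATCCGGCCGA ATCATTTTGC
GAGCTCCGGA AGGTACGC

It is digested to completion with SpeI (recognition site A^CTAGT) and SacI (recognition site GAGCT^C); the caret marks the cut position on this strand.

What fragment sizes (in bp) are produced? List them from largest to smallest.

The SpeI site (ACTAGT) starts at position 154.
SpeI cuts after the first base of each site, so after position 154.
SacI sites (GAGCTC) start at positions 40, 85, 251.
SacI cuts after base 5 of each site (before the last base), so after positions 44, 89, 255.
Combined cut positions: 44, 89, 154, 255.
Linear molecule, 4 cuts → 5 fragments:
  1–44 → 44 bp
  45–89 → 45 bp
  90–154 → 65 bp
  155–255 → 101 bp
  256–268 → 13 bp
Sorted largest to smallest: 101, 65, 45, 44, 13 bp.

101, 65, 45, 44, 13 bp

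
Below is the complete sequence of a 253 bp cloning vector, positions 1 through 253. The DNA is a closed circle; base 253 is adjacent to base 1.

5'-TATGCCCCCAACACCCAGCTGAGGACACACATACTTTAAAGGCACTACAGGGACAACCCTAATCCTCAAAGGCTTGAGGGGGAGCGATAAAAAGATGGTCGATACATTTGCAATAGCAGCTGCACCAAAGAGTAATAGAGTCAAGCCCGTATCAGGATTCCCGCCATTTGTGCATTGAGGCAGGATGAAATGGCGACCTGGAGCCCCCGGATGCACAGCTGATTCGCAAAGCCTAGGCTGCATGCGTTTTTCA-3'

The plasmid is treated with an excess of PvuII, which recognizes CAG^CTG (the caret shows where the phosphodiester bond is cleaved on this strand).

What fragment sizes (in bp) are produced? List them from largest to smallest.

101, 99, 53 bp

PvuII sites (CAGCTG) start at positions 16, 117, 216.
PvuII cuts after base 3 of each site, so after positions 18, 119, 218.
Circular molecule, 3 cuts → 3 fragments:
  19–119 → 101 bp
  120–218 → 99 bp
  219–253 then 1–18 → 35 + 18 = 53 bp
Sorted largest to smallest: 101, 99, 53 bp.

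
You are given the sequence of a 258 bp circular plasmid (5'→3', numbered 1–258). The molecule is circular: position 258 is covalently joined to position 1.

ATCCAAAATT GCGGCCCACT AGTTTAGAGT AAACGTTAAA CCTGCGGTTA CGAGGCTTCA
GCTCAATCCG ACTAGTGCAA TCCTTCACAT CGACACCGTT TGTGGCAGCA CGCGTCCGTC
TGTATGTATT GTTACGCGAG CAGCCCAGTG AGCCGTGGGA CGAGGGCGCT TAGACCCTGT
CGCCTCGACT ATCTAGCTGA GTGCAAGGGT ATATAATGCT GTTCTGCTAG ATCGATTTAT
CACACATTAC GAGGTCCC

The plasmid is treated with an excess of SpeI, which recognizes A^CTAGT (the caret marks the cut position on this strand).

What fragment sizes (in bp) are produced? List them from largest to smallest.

SpeI sites (ACTAGT) start at positions 18, 71.
SpeI cuts after the first base of each site, so after positions 18, 71.
Circular molecule, 2 cuts → 2 fragments:
  19–71 → 53 bp
  72–258 then 1–18 → 187 + 18 = 205 bp
Sorted largest to smallest: 205, 53 bp.

205, 53 bp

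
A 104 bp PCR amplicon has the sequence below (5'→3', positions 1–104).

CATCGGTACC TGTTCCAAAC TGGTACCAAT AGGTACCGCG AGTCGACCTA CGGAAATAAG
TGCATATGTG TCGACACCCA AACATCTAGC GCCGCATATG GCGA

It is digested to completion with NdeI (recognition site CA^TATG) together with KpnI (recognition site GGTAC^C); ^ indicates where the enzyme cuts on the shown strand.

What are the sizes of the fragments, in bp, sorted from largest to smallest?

32, 28, 17, 10, 9, 8 bp

NdeI sites (CATATG) start at positions 63, 95.
NdeI cuts after base 2 of each site, so after positions 64, 96.
KpnI sites (GGTACC) start at positions 5, 22, 32.
KpnI cuts after base 5 of each site (before the last base), so after positions 9, 26, 36.
Combined cut positions: 9, 26, 36, 64, 96.
Linear molecule, 5 cuts → 6 fragments:
  1–9 → 9 bp
  10–26 → 17 bp
  27–36 → 10 bp
  37–64 → 28 bp
  65–96 → 32 bp
  97–104 → 8 bp
Sorted largest to smallest: 32, 28, 17, 10, 9, 8 bp.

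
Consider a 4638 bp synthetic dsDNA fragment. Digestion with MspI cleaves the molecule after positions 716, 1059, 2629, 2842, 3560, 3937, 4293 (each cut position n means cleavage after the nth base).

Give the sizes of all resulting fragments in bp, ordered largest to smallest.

Linear molecule, 7 cuts → 8 fragments:
  716 − 0 = 716 bp
  1059 − 716 = 343 bp
  2629 − 1059 = 1570 bp
  2842 − 2629 = 213 bp
  3560 − 2842 = 718 bp
  3937 − 3560 = 377 bp
  4293 − 3937 = 356 bp
  4638 − 4293 = 345 bp
Sorted largest to smallest: 1570, 718, 716, 377, 356, 345, 343, 213 bp.

1570, 718, 716, 377, 356, 345, 343, 213 bp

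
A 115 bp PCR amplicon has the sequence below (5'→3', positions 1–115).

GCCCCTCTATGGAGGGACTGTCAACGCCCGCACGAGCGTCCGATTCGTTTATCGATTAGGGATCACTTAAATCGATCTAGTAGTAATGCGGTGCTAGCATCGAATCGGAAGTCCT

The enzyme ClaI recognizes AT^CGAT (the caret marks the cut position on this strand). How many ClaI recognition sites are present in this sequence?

2

ATCGAT occurs starting at positions 51, 71.
ClaI cuts at 2 sites.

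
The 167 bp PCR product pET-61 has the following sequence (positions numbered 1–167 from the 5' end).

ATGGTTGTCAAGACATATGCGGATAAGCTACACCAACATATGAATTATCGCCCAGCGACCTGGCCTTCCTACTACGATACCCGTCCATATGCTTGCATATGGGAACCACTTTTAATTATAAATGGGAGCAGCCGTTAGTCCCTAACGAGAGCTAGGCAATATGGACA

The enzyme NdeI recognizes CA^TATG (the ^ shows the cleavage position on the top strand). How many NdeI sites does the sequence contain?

CATATG occurs starting at positions 14, 37, 86, 96.
NdeI cuts at 4 sites.

4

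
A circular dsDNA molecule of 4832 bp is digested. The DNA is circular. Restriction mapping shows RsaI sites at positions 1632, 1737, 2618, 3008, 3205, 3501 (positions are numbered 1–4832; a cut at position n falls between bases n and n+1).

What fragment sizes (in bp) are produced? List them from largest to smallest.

2963, 881, 390, 296, 197, 105 bp

Circular molecule, 6 cuts → 6 fragments:
  1737 − 1632 = 105 bp
  2618 − 1737 = 881 bp
  3008 − 2618 = 390 bp
  3205 − 3008 = 197 bp
  3501 − 3205 = 296 bp
  wrap: 4832 − 3501 + 1632 = 2963 bp
Sorted largest to smallest: 2963, 881, 390, 296, 197, 105 bp.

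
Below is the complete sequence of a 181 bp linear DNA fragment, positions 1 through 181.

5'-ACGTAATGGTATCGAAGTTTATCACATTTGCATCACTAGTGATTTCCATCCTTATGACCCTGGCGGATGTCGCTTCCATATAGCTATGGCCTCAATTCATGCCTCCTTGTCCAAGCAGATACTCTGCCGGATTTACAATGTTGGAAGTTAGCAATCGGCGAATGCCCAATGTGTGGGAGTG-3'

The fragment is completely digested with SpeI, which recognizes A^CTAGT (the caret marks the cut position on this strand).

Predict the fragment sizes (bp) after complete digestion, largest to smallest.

The SpeI site (ACTAGT) starts at position 35.
SpeI cuts after the first base of each site, so after position 35.
Linear molecule, 1 cut → 2 fragments:
  1–35 → 35 bp
  36–181 → 146 bp
Sorted largest to smallest: 146, 35 bp.

146, 35 bp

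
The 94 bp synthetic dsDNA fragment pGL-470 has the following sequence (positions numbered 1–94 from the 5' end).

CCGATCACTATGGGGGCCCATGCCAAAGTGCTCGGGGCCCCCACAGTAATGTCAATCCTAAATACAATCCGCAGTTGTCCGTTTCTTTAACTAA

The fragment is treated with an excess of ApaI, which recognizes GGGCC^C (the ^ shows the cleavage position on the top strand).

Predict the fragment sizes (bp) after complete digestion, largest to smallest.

ApaI sites (GGGCCC) start at positions 14, 35.
ApaI cuts after base 5 of each site (before the last base), so after positions 18, 39.
Linear molecule, 2 cuts → 3 fragments:
  1–18 → 18 bp
  19–39 → 21 bp
  40–94 → 55 bp
Sorted largest to smallest: 55, 21, 18 bp.

55, 21, 18 bp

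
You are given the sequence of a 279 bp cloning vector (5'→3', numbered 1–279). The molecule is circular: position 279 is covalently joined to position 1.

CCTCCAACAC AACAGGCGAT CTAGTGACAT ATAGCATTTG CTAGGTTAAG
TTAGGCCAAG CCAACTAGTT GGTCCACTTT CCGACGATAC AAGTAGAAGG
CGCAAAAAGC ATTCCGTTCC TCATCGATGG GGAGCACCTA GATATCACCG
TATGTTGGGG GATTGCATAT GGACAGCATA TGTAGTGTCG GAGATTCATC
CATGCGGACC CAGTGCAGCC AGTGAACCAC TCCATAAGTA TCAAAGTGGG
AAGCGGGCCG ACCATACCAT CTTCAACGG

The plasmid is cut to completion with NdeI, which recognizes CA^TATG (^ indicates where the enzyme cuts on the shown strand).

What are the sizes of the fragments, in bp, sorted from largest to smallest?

NdeI sites (CATATG) start at positions 166, 177.
NdeI cuts after base 2 of each site, so after positions 167, 178.
Circular molecule, 2 cuts → 2 fragments:
  168–178 → 11 bp
  179–279 then 1–167 → 101 + 167 = 268 bp
Sorted largest to smallest: 268, 11 bp.

268, 11 bp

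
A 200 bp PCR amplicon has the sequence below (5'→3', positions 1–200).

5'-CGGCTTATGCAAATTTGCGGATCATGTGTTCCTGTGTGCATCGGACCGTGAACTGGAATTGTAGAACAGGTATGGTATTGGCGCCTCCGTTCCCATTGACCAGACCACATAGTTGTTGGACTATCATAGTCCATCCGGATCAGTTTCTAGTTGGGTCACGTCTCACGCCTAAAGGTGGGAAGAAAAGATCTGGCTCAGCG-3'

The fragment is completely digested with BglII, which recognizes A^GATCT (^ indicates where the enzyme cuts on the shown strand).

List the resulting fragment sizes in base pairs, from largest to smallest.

186, 14 bp

The BglII site (AGATCT) starts at position 186.
BglII cuts after the first base of each site, so after position 186.
Linear molecule, 1 cut → 2 fragments:
  1–186 → 186 bp
  187–200 → 14 bp
Sorted largest to smallest: 186, 14 bp.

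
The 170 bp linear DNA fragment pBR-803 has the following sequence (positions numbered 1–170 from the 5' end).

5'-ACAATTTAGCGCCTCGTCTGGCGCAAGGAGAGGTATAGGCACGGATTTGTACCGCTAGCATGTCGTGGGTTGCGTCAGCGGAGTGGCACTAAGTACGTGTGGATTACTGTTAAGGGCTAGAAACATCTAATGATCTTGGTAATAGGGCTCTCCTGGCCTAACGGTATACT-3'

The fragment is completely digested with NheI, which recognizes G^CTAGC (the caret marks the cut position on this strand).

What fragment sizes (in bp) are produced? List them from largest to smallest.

The NheI site (GCTAGC) starts at position 54.
NheI cuts after the first base of each site, so after position 54.
Linear molecule, 1 cut → 2 fragments:
  1–54 → 54 bp
  55–170 → 116 bp
Sorted largest to smallest: 116, 54 bp.

116, 54 bp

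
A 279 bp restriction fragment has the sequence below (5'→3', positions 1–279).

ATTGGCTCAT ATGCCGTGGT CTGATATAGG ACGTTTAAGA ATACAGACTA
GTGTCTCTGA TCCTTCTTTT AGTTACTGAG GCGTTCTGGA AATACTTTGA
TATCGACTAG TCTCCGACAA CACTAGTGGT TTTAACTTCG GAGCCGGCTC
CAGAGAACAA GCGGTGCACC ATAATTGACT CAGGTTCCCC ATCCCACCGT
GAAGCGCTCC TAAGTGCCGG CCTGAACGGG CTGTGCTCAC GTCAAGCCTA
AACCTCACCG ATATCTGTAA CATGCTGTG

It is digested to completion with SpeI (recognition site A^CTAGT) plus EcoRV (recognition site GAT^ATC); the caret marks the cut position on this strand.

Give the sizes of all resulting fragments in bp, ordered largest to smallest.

SpeI sites (ACTAGT) start at positions 47, 106, 122.
SpeI cuts after the first base of each site, so after positions 47, 106, 122.
EcoRV sites (GATATC) start at positions 99, 260.
EcoRV cuts after base 3 of each site, so after positions 101, 262.
Combined cut positions: 47, 101, 106, 122, 262.
Linear molecule, 5 cuts → 6 fragments:
  1–47 → 47 bp
  48–101 → 54 bp
  102–106 → 5 bp
  107–122 → 16 bp
  123–262 → 140 bp
  263–279 → 17 bp
Sorted largest to smallest: 140, 54, 47, 17, 16, 5 bp.

140, 54, 47, 17, 16, 5 bp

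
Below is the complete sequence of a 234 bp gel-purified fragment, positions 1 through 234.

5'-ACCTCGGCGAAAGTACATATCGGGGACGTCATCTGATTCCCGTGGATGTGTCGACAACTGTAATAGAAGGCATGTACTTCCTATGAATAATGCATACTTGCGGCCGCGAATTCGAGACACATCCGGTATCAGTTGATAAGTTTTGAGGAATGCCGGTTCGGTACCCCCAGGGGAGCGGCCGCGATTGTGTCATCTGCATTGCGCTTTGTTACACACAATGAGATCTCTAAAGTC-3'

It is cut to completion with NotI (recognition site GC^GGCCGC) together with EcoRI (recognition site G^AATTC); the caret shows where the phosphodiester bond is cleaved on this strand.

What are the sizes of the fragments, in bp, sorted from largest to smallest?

101, 68, 58, 7 bp

NotI sites (GCGGCCGC) start at positions 100, 175.
NotI cuts after base 2 of each site, so after positions 101, 176.
The EcoRI site (GAATTC) starts at position 108.
EcoRI cuts after the first base of each site, so after position 108.
Combined cut positions: 101, 108, 176.
Linear molecule, 3 cuts → 4 fragments:
  1–101 → 101 bp
  102–108 → 7 bp
  109–176 → 68 bp
  177–234 → 58 bp
Sorted largest to smallest: 101, 68, 58, 7 bp.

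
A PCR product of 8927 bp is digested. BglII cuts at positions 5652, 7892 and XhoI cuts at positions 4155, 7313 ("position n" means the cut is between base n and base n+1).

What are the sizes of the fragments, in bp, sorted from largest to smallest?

Combined cut positions (sorted): 4155, 5652, 7313, 7892.
Linear molecule, 4 cuts → 5 fragments:
  4155 − 0 = 4155 bp
  5652 − 4155 = 1497 bp
  7313 − 5652 = 1661 bp
  7892 − 7313 = 579 bp
  8927 − 7892 = 1035 bp
Sorted largest to smallest: 4155, 1661, 1497, 1035, 579 bp.

4155, 1661, 1497, 1035, 579 bp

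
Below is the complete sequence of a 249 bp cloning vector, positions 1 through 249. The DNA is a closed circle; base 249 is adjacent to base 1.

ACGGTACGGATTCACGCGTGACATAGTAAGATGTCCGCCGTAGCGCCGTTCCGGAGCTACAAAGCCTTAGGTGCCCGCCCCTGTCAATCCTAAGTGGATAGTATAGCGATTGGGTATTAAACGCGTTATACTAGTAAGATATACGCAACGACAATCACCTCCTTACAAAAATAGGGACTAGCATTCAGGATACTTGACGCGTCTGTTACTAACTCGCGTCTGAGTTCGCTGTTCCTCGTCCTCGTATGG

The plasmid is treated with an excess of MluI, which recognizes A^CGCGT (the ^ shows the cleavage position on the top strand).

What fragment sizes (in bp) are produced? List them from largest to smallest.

107, 76, 66 bp

MluI sites (ACGCGT) start at positions 14, 121, 197.
MluI cuts after the first base of each site, so after positions 14, 121, 197.
Circular molecule, 3 cuts → 3 fragments:
  15–121 → 107 bp
  122–197 → 76 bp
  198–249 then 1–14 → 52 + 14 = 66 bp
Sorted largest to smallest: 107, 76, 66 bp.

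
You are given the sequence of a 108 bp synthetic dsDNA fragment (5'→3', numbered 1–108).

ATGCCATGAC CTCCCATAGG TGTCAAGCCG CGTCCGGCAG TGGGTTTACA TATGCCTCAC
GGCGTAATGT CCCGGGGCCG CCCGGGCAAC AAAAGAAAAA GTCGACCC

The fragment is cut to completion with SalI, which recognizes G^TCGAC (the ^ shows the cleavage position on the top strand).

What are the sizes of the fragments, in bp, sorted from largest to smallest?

The SalI site (GTCGAC) starts at position 101.
SalI cuts after the first base of each site, so after position 101.
Linear molecule, 1 cut → 2 fragments:
  1–101 → 101 bp
  102–108 → 7 bp
Sorted largest to smallest: 101, 7 bp.

101, 7 bp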